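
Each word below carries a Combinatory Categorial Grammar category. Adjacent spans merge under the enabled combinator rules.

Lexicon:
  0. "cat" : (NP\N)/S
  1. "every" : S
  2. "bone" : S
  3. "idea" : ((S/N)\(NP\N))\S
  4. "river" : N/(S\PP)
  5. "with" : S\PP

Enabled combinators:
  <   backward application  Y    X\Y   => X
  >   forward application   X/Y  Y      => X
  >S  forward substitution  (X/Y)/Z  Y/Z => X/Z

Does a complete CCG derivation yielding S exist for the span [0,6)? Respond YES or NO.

YES

[0,6] S   >
  [0,4] S/N   <
    [0,2] NP\N   >
      [0,1] "cat" : (NP\N)/S
      [1,2] "every" : S
    [2,4] (S/N)\(NP\N)   <
      [2,3] "bone" : S
      [3,4] "idea" : ((S/N)\(NP\N))\S
  [4,6] N   >
    [4,5] "river" : N/(S\PP)
    [5,6] "with" : S\PP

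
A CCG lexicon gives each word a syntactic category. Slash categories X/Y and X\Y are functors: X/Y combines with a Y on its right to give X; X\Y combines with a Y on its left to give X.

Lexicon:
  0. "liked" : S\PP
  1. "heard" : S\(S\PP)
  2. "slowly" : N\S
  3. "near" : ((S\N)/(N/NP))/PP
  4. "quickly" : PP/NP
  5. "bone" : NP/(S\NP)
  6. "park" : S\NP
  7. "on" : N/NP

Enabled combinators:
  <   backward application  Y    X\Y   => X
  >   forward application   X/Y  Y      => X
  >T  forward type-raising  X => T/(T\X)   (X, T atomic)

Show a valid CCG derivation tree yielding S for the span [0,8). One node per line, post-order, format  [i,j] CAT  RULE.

[0,1] S\PP  lex  "liked"
[1,2] S\(S\PP)  lex  "heard"
[0,2] S  <  k=1
[2,3] N\S  lex  "slowly"
[0,3] N  <  k=2
[3,4] ((S\N)/(N/NP))/PP  lex  "near"
[4,5] PP/NP  lex  "quickly"
[5,6] NP/(S\NP)  lex  "bone"
[6,7] S\NP  lex  "park"
[5,7] NP  >  k=6
[4,7] PP  >  k=5
[3,7] (S\N)/(N/NP)  >  k=4
[7,8] N/NP  lex  "on"
[3,8] S\N  >  k=7
[0,8] S  <  k=3

[0,8] S   <
  [0,3] N   <
    [0,2] S   <
      [0,1] "liked" : S\PP
      [1,2] "heard" : S\(S\PP)
    [2,3] "slowly" : N\S
  [3,8] S\N   >
    [3,7] (S\N)/(N/NP)   >
      [3,4] "near" : ((S\N)/(N/NP))/PP
      [4,7] PP   >
        [4,5] "quickly" : PP/NP
        [5,7] NP   >
          [5,6] "bone" : NP/(S\NP)
          [6,7] "park" : S\NP
    [7,8] "on" : N/NP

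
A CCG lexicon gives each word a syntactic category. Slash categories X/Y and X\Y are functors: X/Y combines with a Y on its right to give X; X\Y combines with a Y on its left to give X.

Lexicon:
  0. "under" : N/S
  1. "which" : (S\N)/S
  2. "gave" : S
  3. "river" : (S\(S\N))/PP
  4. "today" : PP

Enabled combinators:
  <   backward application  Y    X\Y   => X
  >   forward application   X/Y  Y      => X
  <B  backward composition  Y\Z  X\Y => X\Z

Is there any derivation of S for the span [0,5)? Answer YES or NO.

NO

N/S (S\N)/S S (S\(S\N))/PP PP
CKY chart[0,5] = {N}; S ∉ chart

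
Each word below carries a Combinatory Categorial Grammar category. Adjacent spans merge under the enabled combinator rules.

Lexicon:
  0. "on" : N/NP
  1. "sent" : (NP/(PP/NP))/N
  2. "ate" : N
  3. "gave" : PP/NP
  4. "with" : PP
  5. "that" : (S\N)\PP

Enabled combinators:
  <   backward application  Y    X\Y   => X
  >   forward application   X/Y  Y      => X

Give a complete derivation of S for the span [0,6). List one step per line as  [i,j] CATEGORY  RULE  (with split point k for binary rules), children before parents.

[0,1] N/NP  lex  "on"
[1,2] (NP/(PP/NP))/N  lex  "sent"
[2,3] N  lex  "ate"
[1,3] NP/(PP/NP)  >  k=2
[3,4] PP/NP  lex  "gave"
[1,4] NP  >  k=3
[0,4] N  >  k=1
[4,5] PP  lex  "with"
[5,6] (S\N)\PP  lex  "that"
[4,6] S\N  <  k=5
[0,6] S  <  k=4

[0,6] S   <
  [0,4] N   >
    [0,1] "on" : N/NP
    [1,4] NP   >
      [1,3] NP/(PP/NP)   >
        [1,2] "sent" : (NP/(PP/NP))/N
        [2,3] "ate" : N
      [3,4] "gave" : PP/NP
  [4,6] S\N   <
    [4,5] "with" : PP
    [5,6] "that" : (S\N)\PP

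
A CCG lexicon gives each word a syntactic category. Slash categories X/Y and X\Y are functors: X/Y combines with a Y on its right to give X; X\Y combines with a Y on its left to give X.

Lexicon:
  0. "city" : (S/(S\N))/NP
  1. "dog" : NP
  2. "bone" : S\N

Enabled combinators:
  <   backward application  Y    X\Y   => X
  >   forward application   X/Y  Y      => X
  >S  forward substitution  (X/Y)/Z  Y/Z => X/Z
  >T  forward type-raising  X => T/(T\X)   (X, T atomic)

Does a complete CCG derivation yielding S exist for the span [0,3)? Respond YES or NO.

YES

[0,3] S   >
  [0,2] S/(S\N)   >
    [0,1] "city" : (S/(S\N))/NP
    [1,2] "dog" : NP
  [2,3] "bone" : S\N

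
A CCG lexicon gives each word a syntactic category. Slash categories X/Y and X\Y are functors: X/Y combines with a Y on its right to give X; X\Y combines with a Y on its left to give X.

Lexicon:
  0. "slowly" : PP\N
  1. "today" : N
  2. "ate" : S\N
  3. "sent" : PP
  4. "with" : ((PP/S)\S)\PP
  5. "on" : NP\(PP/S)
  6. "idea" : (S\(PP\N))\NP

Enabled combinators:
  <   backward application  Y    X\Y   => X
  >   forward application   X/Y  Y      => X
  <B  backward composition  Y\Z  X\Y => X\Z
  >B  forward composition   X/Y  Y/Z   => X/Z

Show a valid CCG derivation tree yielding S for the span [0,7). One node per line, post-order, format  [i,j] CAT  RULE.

[0,1] PP\N  lex  "slowly"
[1,2] N  lex  "today"
[2,3] S\N  lex  "ate"
[1,3] S  <  k=2
[3,4] PP  lex  "sent"
[4,5] ((PP/S)\S)\PP  lex  "with"
[3,5] (PP/S)\S  <  k=4
[1,5] PP/S  <  k=3
[5,6] NP\(PP/S)  lex  "on"
[1,6] NP  <  k=5
[6,7] (S\(PP\N))\NP  lex  "idea"
[1,7] S\(PP\N)  <  k=6
[0,7] S  <  k=1

[0,7] S   <
  [0,1] "slowly" : PP\N
  [1,7] S\(PP\N)   <
    [1,6] NP   <
      [1,5] PP/S   <
        [1,3] S   <
          [1,2] "today" : N
          [2,3] "ate" : S\N
        [3,5] (PP/S)\S   <
          [3,4] "sent" : PP
          [4,5] "with" : ((PP/S)\S)\PP
      [5,6] "on" : NP\(PP/S)
    [6,7] "idea" : (S\(PP\N))\NP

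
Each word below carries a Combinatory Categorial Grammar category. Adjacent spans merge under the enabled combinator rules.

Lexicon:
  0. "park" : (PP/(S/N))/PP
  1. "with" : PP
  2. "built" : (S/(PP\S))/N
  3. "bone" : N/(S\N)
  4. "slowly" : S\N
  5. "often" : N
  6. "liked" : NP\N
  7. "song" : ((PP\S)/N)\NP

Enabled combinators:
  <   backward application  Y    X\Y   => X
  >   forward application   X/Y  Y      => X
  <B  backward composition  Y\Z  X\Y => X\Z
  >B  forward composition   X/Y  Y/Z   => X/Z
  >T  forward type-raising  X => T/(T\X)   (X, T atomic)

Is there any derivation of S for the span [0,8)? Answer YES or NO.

(PP/(S/N))/PP PP (S/(PP\S))/N N/(S\N) S\N N NP\N ((PP\S)/N)\NP
CKY chart[0,8] = {N/(N\PP), NP/(NP\PP), PP, PP/(PP\PP), S/(S\PP)}; S ∉ chart

NO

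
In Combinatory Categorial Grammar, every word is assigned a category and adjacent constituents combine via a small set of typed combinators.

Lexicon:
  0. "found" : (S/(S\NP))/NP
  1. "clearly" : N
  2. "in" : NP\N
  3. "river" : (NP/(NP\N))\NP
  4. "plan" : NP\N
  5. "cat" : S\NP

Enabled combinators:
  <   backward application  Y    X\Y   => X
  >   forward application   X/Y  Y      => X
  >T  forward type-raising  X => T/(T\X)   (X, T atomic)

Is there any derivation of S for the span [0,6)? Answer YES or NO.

[0,6] S   >
  [0,5] S/(S\NP)   >
    [0,1] "found" : (S/(S\NP))/NP
    [1,5] NP   >
      [1,4] NP/(NP\N)   <
        [1,3] NP   <
          [1,2] "clearly" : N
          [2,3] "in" : NP\N
        [3,4] "river" : (NP/(NP\N))\NP
      [4,5] "plan" : NP\N
  [5,6] "cat" : S\NP

YES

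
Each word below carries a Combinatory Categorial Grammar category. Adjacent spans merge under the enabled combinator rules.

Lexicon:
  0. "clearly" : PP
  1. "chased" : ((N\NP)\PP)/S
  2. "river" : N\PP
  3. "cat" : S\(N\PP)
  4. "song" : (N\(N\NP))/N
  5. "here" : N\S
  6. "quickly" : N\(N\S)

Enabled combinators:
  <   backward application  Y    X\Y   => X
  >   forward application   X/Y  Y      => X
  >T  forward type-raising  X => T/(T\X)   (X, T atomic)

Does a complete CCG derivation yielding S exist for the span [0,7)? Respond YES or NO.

PP ((N\NP)\PP)/S N\PP S\(N\PP) (N\(N\NP))/N N\S N\(N\S)
CKY chart[0,7] = {N, N/(N\N), NP/(NP\N), PP/(PP\N), S/(S\N)}; S ∉ chart

NO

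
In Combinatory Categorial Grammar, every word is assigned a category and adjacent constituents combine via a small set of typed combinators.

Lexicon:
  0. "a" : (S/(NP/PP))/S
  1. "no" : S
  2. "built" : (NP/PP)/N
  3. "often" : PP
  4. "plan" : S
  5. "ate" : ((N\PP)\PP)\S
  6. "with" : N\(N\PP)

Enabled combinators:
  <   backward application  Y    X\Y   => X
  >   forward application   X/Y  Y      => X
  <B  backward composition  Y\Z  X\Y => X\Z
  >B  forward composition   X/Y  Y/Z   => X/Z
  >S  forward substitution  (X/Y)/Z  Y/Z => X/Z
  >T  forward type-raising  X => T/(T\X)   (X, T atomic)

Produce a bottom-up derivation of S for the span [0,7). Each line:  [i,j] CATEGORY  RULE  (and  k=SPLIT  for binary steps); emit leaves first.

[0,1] (S/(NP/PP))/S  lex  "a"
[1,2] S  lex  "no"
[0,2] S/(NP/PP)  >  k=1
[2,3] (NP/PP)/N  lex  "built"
[3,4] PP  lex  "often"
[4,5] S  lex  "plan"
[5,6] ((N\PP)\PP)\S  lex  "ate"
[4,6] (N\PP)\PP  <  k=5
[3,6] N\PP  <  k=4
[6,7] N\(N\PP)  lex  "with"
[3,7] N  <  k=6
[2,7] NP/PP  >  k=3
[0,7] S  >  k=2

[0,7] S   >
  [0,2] S/(NP/PP)   >
    [0,1] "a" : (S/(NP/PP))/S
    [1,2] "no" : S
  [2,7] NP/PP   >
    [2,3] "built" : (NP/PP)/N
    [3,7] N   <
      [3,6] N\PP   <
        [3,4] "often" : PP
        [4,6] (N\PP)\PP   <
          [4,5] "plan" : S
          [5,6] "ate" : ((N\PP)\PP)\S
      [6,7] "with" : N\(N\PP)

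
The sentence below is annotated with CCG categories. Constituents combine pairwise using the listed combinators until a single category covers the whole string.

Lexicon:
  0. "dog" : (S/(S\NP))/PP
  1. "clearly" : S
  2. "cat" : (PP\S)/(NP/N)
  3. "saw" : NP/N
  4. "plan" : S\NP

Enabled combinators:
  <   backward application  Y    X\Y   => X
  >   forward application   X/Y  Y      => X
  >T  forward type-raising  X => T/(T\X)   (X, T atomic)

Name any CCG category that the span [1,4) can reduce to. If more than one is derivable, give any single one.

PP

[0,5] S   >
  [0,4] S/(S\NP)   >
    [0,1] "dog" : (S/(S\NP))/PP
    [1,4] PP   >
      [1,2] PP/(PP\S)   >T
        [1,2] "clearly" : S
      [2,4] PP\S   >
        [2,3] "cat" : (PP\S)/(NP/N)
        [3,4] "saw" : NP/N
  [4,5] "plan" : S\NP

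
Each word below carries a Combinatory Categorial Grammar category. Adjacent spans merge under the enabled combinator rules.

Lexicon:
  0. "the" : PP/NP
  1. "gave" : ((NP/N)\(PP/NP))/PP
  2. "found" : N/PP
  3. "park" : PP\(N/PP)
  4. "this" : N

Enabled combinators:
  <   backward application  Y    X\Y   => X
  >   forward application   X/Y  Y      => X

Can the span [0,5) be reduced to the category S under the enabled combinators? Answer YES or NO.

NO

PP/NP ((NP/N)\(PP/NP))/PP N/PP PP\(N/PP) N
CKY chart[0,5] = {NP}; S ∉ chart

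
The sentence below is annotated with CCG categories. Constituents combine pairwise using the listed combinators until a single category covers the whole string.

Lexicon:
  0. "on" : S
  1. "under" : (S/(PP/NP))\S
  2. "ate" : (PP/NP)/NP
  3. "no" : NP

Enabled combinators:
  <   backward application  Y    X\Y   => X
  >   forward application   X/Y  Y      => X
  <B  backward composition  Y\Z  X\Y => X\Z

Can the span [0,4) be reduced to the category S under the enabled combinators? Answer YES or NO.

[0,4] S   >
  [0,2] S/(PP/NP)   <
    [0,1] "on" : S
    [1,2] "under" : (S/(PP/NP))\S
  [2,4] PP/NP   >
    [2,3] "ate" : (PP/NP)/NP
    [3,4] "no" : NP

YES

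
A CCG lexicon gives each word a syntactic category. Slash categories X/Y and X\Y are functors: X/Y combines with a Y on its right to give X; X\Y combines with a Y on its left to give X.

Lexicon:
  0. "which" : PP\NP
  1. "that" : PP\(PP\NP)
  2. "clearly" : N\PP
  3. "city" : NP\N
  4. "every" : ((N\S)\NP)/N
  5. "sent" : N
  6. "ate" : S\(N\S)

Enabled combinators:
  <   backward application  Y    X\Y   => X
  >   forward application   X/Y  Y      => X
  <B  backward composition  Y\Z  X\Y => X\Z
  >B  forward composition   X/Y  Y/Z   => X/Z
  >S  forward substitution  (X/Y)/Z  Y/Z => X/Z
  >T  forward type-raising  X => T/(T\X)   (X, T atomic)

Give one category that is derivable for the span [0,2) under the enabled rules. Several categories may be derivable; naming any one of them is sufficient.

PP

[0,7] S   <
  [0,2] PP   <
    [0,1] "which" : PP\NP
    [1,2] "that" : PP\(PP\NP)
  [2,7] S\PP   <B
    [2,4] NP\PP   <B
      [2,3] "clearly" : N\PP
      [3,4] "city" : NP\N
    [4,7] S\NP   <B
      [4,6] (N\S)\NP   >
        [4,5] "every" : ((N\S)\NP)/N
        [5,6] "sent" : N
      [6,7] "ate" : S\(N\S)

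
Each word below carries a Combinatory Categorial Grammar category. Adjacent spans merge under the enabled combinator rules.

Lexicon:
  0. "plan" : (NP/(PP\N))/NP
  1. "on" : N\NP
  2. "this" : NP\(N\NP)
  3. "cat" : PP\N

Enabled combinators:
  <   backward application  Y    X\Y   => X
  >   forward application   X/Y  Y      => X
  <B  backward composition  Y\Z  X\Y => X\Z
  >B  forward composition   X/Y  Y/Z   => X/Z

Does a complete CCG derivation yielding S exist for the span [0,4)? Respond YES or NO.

(NP/(PP\N))/NP N\NP NP\(N\NP) PP\N
CKY chart[0,4] = {NP}; S ∉ chart

NO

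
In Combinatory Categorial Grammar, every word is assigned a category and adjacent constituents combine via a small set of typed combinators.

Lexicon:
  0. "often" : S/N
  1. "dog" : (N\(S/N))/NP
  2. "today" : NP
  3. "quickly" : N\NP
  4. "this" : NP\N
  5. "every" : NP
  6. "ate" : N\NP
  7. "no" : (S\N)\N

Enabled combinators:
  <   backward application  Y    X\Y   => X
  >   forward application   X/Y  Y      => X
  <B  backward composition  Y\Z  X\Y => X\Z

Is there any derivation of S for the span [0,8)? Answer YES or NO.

YES

[0,8] S   <
  [0,5] N   <
    [0,1] "often" : S/N
    [1,5] N\(S/N)   >
      [1,2] "dog" : (N\(S/N))/NP
      [2,5] NP   <
        [2,4] N   <
          [2,3] "today" : NP
          [3,4] "quickly" : N\NP
        [4,5] "this" : NP\N
  [5,8] S\N   <
    [5,7] N   <
      [5,6] "every" : NP
      [6,7] "ate" : N\NP
    [7,8] "no" : (S\N)\N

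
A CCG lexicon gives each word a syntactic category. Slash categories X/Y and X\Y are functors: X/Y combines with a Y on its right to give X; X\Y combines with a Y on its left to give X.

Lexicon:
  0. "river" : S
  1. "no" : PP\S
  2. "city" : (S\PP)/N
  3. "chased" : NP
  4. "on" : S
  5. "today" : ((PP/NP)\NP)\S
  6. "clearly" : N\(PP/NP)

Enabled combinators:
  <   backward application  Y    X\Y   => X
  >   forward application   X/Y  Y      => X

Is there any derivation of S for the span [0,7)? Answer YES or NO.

YES

[0,7] S   <
  [0,2] PP   <
    [0,1] "river" : S
    [1,2] "no" : PP\S
  [2,7] S\PP   >
    [2,3] "city" : (S\PP)/N
    [3,7] N   <
      [3,6] PP/NP   <
        [3,4] "chased" : NP
        [4,6] (PP/NP)\NP   <
          [4,5] "on" : S
          [5,6] "today" : ((PP/NP)\NP)\S
      [6,7] "clearly" : N\(PP/NP)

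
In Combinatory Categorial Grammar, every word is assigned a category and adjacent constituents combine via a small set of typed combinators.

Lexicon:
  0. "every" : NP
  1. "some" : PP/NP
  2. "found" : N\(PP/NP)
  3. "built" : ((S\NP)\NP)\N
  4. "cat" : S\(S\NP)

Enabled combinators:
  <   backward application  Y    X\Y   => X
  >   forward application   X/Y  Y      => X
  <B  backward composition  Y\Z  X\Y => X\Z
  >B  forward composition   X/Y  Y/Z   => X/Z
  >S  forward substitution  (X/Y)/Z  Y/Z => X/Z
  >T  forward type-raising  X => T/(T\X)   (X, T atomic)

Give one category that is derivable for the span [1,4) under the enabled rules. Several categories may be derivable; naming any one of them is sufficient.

(S\NP)\NP

[0,5] S   <
  [0,4] S\NP   <
    [0,1] "every" : NP
    [1,4] (S\NP)\NP   <
      [1,3] N   <
        [1,2] "some" : PP/NP
        [2,3] "found" : N\(PP/NP)
      [3,4] "built" : ((S\NP)\NP)\N
  [4,5] "cat" : S\(S\NP)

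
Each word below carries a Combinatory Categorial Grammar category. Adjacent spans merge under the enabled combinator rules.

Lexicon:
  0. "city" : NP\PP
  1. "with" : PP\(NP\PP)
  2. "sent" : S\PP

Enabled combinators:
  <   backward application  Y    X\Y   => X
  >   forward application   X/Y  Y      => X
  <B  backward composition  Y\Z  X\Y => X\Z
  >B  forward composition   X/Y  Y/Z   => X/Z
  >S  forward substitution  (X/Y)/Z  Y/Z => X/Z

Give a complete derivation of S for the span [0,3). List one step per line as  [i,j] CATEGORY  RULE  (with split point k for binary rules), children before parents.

[0,3] S   <
  [0,2] PP   <
    [0,1] "city" : NP\PP
    [1,2] "with" : PP\(NP\PP)
  [2,3] "sent" : S\PP

[0,1] NP\PP  lex  "city"
[1,2] PP\(NP\PP)  lex  "with"
[0,2] PP  <  k=1
[2,3] S\PP  lex  "sent"
[0,3] S  <  k=2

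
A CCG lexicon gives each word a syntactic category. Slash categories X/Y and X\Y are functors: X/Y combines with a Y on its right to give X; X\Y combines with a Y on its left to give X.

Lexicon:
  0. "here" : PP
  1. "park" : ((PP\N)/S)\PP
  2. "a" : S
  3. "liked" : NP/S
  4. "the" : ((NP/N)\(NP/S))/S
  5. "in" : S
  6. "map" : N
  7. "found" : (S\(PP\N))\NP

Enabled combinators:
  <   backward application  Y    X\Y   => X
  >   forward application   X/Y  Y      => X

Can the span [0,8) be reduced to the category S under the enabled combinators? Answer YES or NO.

[0,8] S   <
  [0,3] PP\N   >
    [0,2] (PP\N)/S   <
      [0,1] "here" : PP
      [1,2] "park" : ((PP\N)/S)\PP
    [2,3] "a" : S
  [3,8] S\(PP\N)   <
    [3,7] NP   >
      [3,6] NP/N   <
        [3,4] "liked" : NP/S
        [4,6] (NP/N)\(NP/S)   >
          [4,5] "the" : ((NP/N)\(NP/S))/S
          [5,6] "in" : S
      [6,7] "map" : N
    [7,8] "found" : (S\(PP\N))\NP

YES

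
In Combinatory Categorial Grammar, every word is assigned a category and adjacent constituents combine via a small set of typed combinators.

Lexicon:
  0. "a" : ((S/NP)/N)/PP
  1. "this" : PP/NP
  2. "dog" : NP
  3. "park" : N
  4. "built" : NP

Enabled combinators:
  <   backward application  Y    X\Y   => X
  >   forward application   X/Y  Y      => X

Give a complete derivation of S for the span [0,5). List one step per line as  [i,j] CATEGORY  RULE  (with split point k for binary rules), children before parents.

[0,1] ((S/NP)/N)/PP  lex  "a"
[1,2] PP/NP  lex  "this"
[2,3] NP  lex  "dog"
[1,3] PP  >  k=2
[0,3] (S/NP)/N  >  k=1
[3,4] N  lex  "park"
[0,4] S/NP  >  k=3
[4,5] NP  lex  "built"
[0,5] S  >  k=4

[0,5] S   >
  [0,4] S/NP   >
    [0,3] (S/NP)/N   >
      [0,1] "a" : ((S/NP)/N)/PP
      [1,3] PP   >
        [1,2] "this" : PP/NP
        [2,3] "dog" : NP
    [3,4] "park" : N
  [4,5] "built" : NP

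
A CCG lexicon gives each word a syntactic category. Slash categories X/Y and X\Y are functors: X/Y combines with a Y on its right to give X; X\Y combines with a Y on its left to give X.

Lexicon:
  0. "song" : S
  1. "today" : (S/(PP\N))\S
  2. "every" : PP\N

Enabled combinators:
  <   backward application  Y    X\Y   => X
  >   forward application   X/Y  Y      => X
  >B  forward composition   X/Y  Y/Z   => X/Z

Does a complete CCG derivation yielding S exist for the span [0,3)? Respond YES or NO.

[0,3] S   >
  [0,2] S/(PP\N)   <
    [0,1] "song" : S
    [1,2] "today" : (S/(PP\N))\S
  [2,3] "every" : PP\N

YES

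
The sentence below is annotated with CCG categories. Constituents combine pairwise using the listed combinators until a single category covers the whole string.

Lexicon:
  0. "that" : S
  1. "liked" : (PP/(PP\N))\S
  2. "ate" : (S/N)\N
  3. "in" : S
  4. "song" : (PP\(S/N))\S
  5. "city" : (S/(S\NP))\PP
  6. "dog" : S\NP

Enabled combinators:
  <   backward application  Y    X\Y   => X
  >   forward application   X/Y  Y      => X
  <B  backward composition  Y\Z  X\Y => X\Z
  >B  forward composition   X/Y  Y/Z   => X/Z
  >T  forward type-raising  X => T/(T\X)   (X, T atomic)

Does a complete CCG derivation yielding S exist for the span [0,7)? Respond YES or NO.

YES

[0,7] S   >
  [0,6] S/(S\NP)   <
    [0,5] PP   >
      [0,2] PP/(PP\N)   <
        [0,1] "that" : S
        [1,2] "liked" : (PP/(PP\N))\S
      [2,5] PP\N   <B
        [2,3] "ate" : (S/N)\N
        [3,5] PP\(S/N)   <
          [3,4] "in" : S
          [4,5] "song" : (PP\(S/N))\S
    [5,6] "city" : (S/(S\NP))\PP
  [6,7] "dog" : S\NP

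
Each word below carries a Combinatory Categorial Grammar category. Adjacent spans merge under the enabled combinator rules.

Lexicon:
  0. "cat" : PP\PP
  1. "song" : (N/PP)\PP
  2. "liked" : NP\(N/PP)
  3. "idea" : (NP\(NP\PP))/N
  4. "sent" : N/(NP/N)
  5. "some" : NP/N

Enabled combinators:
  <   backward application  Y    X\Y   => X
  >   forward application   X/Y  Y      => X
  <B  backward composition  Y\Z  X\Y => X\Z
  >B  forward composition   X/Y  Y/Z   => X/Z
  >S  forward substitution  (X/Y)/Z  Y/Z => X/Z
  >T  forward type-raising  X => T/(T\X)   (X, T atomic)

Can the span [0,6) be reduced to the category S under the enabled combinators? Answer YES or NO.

NO

PP\PP (N/PP)\PP NP\(N/PP) (NP\(NP\PP))/N N/(NP/N) NP/N
CKY chart[0,6] = {N/(N\NP), NP, NP/(NP\NP), PP/(PP\NP), S/(S\NP)}; S ∉ chart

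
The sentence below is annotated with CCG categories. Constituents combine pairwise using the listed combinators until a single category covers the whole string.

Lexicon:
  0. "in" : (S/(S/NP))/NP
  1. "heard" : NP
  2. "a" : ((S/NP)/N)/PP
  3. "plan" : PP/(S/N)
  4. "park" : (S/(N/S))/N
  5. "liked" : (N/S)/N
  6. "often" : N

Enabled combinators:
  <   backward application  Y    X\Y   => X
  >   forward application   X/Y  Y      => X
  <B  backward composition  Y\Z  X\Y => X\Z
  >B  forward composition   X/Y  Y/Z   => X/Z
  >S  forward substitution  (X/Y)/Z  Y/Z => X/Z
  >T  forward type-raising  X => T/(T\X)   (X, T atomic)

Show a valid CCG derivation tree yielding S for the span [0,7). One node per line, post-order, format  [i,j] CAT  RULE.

[0,7] S   >
  [0,2] S/(S/NP)   >
    [0,1] "in" : (S/(S/NP))/NP
    [1,2] "heard" : NP
  [2,7] S/NP   >
    [2,6] (S/NP)/N   >
      [2,3] "a" : ((S/NP)/N)/PP
      [3,6] PP   >
        [3,4] "plan" : PP/(S/N)
        [4,6] S/N   >S
          [4,5] "park" : (S/(N/S))/N
          [5,6] "liked" : (N/S)/N
    [6,7] "often" : N

[0,1] (S/(S/NP))/NP  lex  "in"
[1,2] NP  lex  "heard"
[0,2] S/(S/NP)  >  k=1
[2,3] ((S/NP)/N)/PP  lex  "a"
[3,4] PP/(S/N)  lex  "plan"
[4,5] (S/(N/S))/N  lex  "park"
[5,6] (N/S)/N  lex  "liked"
[4,6] S/N  >S  k=5
[3,6] PP  >  k=4
[2,6] (S/NP)/N  >  k=3
[6,7] N  lex  "often"
[2,7] S/NP  >  k=6
[0,7] S  >  k=2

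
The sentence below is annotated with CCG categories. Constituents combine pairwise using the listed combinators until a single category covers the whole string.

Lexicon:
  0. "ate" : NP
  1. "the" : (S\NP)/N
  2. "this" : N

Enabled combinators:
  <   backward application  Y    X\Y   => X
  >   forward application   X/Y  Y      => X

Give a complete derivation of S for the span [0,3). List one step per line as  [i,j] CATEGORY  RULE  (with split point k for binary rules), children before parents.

[0,3] S   <
  [0,1] "ate" : NP
  [1,3] S\NP   >
    [1,2] "the" : (S\NP)/N
    [2,3] "this" : N

[0,1] NP  lex  "ate"
[1,2] (S\NP)/N  lex  "the"
[2,3] N  lex  "this"
[1,3] S\NP  >  k=2
[0,3] S  <  k=1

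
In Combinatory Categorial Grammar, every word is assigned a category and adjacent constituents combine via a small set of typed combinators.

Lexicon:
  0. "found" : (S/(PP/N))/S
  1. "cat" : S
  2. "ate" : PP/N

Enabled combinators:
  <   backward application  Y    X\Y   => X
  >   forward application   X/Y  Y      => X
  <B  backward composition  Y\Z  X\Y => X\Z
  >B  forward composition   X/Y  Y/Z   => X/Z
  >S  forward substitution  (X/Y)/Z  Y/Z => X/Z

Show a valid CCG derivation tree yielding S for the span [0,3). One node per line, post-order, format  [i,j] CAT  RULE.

[0,1] (S/(PP/N))/S  lex  "found"
[1,2] S  lex  "cat"
[0,2] S/(PP/N)  >  k=1
[2,3] PP/N  lex  "ate"
[0,3] S  >  k=2

[0,3] S   >
  [0,2] S/(PP/N)   >
    [0,1] "found" : (S/(PP/N))/S
    [1,2] "cat" : S
  [2,3] "ate" : PP/N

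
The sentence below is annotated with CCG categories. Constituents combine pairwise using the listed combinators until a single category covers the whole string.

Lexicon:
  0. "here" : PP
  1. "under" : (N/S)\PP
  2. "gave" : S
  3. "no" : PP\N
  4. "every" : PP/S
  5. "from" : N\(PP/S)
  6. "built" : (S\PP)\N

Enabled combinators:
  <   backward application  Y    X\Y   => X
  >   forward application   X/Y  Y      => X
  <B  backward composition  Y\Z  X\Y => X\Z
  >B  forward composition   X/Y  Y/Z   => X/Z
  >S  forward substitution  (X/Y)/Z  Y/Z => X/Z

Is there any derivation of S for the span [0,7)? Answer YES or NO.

YES

[0,7] S   <
  [0,4] PP   <
    [0,3] N   >
      [0,2] N/S   <
        [0,1] "here" : PP
        [1,2] "under" : (N/S)\PP
      [2,3] "gave" : S
    [3,4] "no" : PP\N
  [4,7] S\PP   <
    [4,6] N   <
      [4,5] "every" : PP/S
      [5,6] "from" : N\(PP/S)
    [6,7] "built" : (S\PP)\N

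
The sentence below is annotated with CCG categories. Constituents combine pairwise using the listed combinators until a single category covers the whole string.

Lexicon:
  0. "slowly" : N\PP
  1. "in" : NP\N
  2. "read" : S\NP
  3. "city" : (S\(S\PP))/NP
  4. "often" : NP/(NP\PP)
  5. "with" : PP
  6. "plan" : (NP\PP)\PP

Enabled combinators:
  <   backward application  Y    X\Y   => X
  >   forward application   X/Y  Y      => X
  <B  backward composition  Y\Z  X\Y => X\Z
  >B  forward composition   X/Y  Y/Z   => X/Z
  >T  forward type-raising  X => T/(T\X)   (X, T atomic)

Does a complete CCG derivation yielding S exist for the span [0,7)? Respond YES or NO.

[0,7] S   <
  [0,3] S\PP   <B
    [0,1] "slowly" : N\PP
    [1,3] S\N   <B
      [1,2] "in" : NP\N
      [2,3] "read" : S\NP
  [3,7] S\(S\PP)   >
    [3,4] "city" : (S\(S\PP))/NP
    [4,7] NP   >
      [4,5] "often" : NP/(NP\PP)
      [5,7] NP\PP   <
        [5,6] "with" : PP
        [6,7] "plan" : (NP\PP)\PP

YES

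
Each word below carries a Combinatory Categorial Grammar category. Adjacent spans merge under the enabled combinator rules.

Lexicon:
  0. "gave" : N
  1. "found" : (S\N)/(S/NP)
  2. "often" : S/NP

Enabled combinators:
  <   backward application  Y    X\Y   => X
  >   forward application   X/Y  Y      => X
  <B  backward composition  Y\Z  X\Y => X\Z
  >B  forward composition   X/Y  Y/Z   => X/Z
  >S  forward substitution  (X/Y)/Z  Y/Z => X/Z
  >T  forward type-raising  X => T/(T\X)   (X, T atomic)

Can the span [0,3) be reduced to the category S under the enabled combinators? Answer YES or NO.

YES

[0,3] S   <
  [0,1] "gave" : N
  [1,3] S\N   >
    [1,2] "found" : (S\N)/(S/NP)
    [2,3] "often" : S/NP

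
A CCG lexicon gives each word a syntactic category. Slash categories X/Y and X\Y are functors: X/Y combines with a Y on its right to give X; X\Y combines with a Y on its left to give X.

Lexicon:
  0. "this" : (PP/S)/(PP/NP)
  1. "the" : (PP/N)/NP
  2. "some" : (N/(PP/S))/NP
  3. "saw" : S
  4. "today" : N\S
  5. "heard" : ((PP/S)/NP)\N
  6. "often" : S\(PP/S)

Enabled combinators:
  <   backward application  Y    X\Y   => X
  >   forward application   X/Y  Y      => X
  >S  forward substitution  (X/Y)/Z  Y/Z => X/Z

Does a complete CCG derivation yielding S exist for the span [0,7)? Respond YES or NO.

[0,7] S   <
  [0,6] PP/S   >
    [0,1] "this" : (PP/S)/(PP/NP)
    [1,6] PP/NP   >S
      [1,2] "the" : (PP/N)/NP
      [2,6] N/NP   >S
        [2,3] "some" : (N/(PP/S))/NP
        [3,6] (PP/S)/NP   <
          [3,5] N   <
            [3,4] "saw" : S
            [4,5] "today" : N\S
          [5,6] "heard" : ((PP/S)/NP)\N
  [6,7] "often" : S\(PP/S)

YES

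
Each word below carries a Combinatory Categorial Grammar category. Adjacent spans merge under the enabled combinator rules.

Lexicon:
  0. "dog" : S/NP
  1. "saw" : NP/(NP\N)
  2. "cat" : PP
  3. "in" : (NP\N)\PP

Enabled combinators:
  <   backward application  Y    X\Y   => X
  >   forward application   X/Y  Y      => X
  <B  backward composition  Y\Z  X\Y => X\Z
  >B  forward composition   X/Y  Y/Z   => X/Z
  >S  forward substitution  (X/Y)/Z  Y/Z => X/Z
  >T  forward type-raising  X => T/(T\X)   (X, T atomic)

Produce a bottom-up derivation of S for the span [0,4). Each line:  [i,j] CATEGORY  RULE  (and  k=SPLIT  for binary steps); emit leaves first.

[0,4] S   >
  [0,1] "dog" : S/NP
  [1,4] NP   >
    [1,2] "saw" : NP/(NP\N)
    [2,4] NP\N   <
      [2,3] "cat" : PP
      [3,4] "in" : (NP\N)\PP

[0,1] S/NP  lex  "dog"
[1,2] NP/(NP\N)  lex  "saw"
[2,3] PP  lex  "cat"
[3,4] (NP\N)\PP  lex  "in"
[2,4] NP\N  <  k=3
[1,4] NP  >  k=2
[0,4] S  >  k=1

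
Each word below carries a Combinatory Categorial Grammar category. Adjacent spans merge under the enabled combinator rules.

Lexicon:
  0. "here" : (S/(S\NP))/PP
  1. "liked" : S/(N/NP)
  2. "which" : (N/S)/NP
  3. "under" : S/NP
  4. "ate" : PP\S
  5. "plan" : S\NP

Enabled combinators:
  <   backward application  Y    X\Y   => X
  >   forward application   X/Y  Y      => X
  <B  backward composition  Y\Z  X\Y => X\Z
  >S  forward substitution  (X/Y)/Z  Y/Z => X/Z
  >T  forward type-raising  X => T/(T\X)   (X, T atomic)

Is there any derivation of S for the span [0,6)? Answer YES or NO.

[0,6] S   >
  [0,5] S/(S\NP)   >
    [0,1] "here" : (S/(S\NP))/PP
    [1,5] PP   <
      [1,4] S   >
        [1,2] "liked" : S/(N/NP)
        [2,4] N/NP   >S
          [2,3] "which" : (N/S)/NP
          [3,4] "under" : S/NP
      [4,5] "ate" : PP\S
  [5,6] "plan" : S\NP

YES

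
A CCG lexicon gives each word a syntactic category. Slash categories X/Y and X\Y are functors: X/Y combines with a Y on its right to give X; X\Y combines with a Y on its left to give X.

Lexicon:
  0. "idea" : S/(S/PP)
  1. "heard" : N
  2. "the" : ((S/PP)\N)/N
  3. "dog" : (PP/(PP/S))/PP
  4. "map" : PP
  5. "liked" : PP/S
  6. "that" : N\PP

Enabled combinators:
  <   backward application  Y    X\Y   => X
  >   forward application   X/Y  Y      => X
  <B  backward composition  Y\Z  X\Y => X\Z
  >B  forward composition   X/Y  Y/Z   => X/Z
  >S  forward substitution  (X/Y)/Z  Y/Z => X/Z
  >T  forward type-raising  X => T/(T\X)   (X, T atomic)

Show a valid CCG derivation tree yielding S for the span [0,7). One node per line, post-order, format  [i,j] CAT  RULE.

[0,7] S   >
  [0,1] "idea" : S/(S/PP)
  [1,7] S/PP   <
    [1,2] "heard" : N
    [2,7] (S/PP)\N   >
      [2,3] "the" : ((S/PP)\N)/N
      [3,7] N   <
        [3,6] PP   >
          [3,5] PP/(PP/S)   >
            [3,4] "dog" : (PP/(PP/S))/PP
            [4,5] "map" : PP
          [5,6] "liked" : PP/S
        [6,7] "that" : N\PP

[0,1] S/(S/PP)  lex  "idea"
[1,2] N  lex  "heard"
[2,3] ((S/PP)\N)/N  lex  "the"
[3,4] (PP/(PP/S))/PP  lex  "dog"
[4,5] PP  lex  "map"
[3,5] PP/(PP/S)  >  k=4
[5,6] PP/S  lex  "liked"
[3,6] PP  >  k=5
[6,7] N\PP  lex  "that"
[3,7] N  <  k=6
[2,7] (S/PP)\N  >  k=3
[1,7] S/PP  <  k=2
[0,7] S  >  k=1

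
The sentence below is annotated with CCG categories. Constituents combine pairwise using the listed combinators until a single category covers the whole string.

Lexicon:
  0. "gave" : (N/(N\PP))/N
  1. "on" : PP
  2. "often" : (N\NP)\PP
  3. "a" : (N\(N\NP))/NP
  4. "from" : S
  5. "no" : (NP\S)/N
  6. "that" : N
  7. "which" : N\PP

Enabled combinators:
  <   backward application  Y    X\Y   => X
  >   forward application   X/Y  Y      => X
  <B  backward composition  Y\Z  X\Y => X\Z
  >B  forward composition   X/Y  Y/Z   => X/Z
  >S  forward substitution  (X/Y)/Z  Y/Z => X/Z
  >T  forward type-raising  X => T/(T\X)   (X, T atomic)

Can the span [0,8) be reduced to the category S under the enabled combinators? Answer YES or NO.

(N/(N\PP))/N PP (N\NP)\PP (N\(N\NP))/NP S (NP\S)/N N N\PP
CKY chart[0,8] = {N, N/(N\N), NP/(NP\N), PP/(PP\N), S/(S\N)}; S ∉ chart

NO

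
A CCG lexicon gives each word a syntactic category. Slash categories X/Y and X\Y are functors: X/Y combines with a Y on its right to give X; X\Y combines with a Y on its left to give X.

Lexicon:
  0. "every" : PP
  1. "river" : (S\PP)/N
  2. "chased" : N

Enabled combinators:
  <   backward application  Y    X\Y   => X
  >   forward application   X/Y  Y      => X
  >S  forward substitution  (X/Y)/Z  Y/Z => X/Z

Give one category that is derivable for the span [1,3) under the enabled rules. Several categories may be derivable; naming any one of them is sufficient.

S\PP

[0,3] S   <
  [0,1] "every" : PP
  [1,3] S\PP   >
    [1,2] "river" : (S\PP)/N
    [2,3] "chased" : N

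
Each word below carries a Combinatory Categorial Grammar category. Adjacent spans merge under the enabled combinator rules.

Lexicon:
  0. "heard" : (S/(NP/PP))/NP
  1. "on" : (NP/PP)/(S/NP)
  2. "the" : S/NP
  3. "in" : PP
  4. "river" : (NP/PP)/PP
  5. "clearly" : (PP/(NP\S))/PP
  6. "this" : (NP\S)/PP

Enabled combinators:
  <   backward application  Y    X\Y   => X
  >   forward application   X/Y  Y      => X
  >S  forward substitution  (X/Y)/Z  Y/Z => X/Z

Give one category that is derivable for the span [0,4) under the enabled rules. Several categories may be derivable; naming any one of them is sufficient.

[0,7] S   >
  [0,4] S/(NP/PP)   >
    [0,1] "heard" : (S/(NP/PP))/NP
    [1,4] NP   >
      [1,3] NP/PP   >
        [1,2] "on" : (NP/PP)/(S/NP)
        [2,3] "the" : S/NP
      [3,4] "in" : PP
  [4,7] NP/PP   >S
    [4,5] "river" : (NP/PP)/PP
    [5,7] PP/PP   >S
      [5,6] "clearly" : (PP/(NP\S))/PP
      [6,7] "this" : (NP\S)/PP

S/(NP/PP)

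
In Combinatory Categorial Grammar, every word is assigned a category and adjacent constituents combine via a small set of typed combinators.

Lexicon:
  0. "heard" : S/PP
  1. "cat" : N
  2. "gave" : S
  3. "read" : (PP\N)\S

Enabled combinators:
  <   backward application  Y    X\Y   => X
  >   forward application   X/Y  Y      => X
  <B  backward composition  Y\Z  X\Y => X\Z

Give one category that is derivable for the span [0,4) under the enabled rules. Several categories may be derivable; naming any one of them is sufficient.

[0,4] S   >
  [0,1] "heard" : S/PP
  [1,4] PP   <
    [1,2] "cat" : N
    [2,4] PP\N   <
      [2,3] "gave" : S
      [3,4] "read" : (PP\N)\S

S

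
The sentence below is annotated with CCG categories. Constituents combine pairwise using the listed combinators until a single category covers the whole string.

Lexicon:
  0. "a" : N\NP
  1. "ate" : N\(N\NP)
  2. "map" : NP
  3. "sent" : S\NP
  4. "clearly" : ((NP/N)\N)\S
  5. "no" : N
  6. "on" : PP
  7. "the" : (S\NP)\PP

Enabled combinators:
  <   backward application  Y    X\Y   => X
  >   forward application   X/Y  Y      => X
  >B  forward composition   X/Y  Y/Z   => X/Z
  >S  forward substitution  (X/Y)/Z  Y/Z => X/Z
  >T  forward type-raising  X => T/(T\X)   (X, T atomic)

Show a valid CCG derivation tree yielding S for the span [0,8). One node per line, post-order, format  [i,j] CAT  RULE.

[0,8] S   <
  [0,6] NP   >
    [0,5] NP/N   <
      [0,2] N   <
        [0,1] "a" : N\NP
        [1,2] "ate" : N\(N\NP)
      [2,5] (NP/N)\N   <
        [2,4] S   >
          [2,3] S/(S\NP)   >T
            [2,3] "map" : NP
          [3,4] "sent" : S\NP
        [4,5] "clearly" : ((NP/N)\N)\S
    [5,6] "no" : N
  [6,8] S\NP   <
    [6,7] "on" : PP
    [7,8] "the" : (S\NP)\PP

[0,1] N\NP  lex  "a"
[1,2] N\(N\NP)  lex  "ate"
[0,2] N  <  k=1
[2,3] NP  lex  "map"
[2,3] S/(S\NP)  >T
[3,4] S\NP  lex  "sent"
[2,4] S  >  k=3
[4,5] ((NP/N)\N)\S  lex  "clearly"
[2,5] (NP/N)\N  <  k=4
[0,5] NP/N  <  k=2
[5,6] N  lex  "no"
[0,6] NP  >  k=5
[6,7] PP  lex  "on"
[7,8] (S\NP)\PP  lex  "the"
[6,8] S\NP  <  k=7
[0,8] S  <  k=6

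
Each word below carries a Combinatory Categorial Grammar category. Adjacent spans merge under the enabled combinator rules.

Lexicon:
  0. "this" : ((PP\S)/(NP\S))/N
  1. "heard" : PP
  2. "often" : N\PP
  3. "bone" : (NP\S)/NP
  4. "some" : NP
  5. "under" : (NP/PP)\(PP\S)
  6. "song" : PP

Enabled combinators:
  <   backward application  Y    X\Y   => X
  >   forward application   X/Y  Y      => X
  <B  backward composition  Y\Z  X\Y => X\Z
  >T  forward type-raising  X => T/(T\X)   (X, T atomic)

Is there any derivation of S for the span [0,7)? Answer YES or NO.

NO

((PP\S)/(NP\S))/N PP N\PP (NP\S)/NP NP (NP/PP)\(PP\S) PP
CKY chart[0,7] = {N/(N\NP), NP, NP/(NP\NP), PP/(PP\NP), S/(S\NP)}; S ∉ chart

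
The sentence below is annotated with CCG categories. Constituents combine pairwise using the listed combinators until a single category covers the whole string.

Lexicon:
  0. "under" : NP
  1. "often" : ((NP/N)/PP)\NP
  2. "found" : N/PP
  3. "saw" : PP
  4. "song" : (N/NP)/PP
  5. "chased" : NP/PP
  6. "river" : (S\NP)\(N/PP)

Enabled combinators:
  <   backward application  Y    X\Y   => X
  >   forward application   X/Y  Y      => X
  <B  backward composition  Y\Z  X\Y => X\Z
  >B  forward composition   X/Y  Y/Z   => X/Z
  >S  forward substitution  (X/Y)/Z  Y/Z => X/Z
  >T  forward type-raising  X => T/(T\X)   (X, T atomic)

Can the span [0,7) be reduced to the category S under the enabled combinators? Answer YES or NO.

YES

[0,7] S   <
  [0,4] NP   >
    [0,3] NP/PP   >S
      [0,2] (NP/N)/PP   <
        [0,1] "under" : NP
        [1,2] "often" : ((NP/N)/PP)\NP
      [2,3] "found" : N/PP
    [3,4] "saw" : PP
  [4,7] S\NP   <
    [4,6] N/PP   >S
      [4,5] "song" : (N/NP)/PP
      [5,6] "chased" : NP/PP
    [6,7] "river" : (S\NP)\(N/PP)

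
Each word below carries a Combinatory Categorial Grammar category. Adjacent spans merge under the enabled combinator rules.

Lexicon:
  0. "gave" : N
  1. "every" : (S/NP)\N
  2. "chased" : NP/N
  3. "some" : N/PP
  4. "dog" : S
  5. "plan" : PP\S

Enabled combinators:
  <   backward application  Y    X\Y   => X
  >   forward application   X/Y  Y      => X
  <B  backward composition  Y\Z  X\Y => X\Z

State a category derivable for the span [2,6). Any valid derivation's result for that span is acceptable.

NP

[0,6] S   >
  [0,2] S/NP   <
    [0,1] "gave" : N
    [1,2] "every" : (S/NP)\N
  [2,6] NP   >
    [2,3] "chased" : NP/N
    [3,6] N   >
      [3,4] "some" : N/PP
      [4,6] PP   <
        [4,5] "dog" : S
        [5,6] "plan" : PP\S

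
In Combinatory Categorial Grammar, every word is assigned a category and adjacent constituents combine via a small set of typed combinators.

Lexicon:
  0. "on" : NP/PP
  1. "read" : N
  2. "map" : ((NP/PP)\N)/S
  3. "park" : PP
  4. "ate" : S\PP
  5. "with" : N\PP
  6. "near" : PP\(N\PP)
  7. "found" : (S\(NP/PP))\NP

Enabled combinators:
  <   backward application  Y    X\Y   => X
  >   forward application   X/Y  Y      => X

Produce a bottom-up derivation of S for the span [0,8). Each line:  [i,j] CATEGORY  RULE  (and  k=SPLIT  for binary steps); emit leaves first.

[0,1] NP/PP  lex  "on"
[1,2] N  lex  "read"
[2,3] ((NP/PP)\N)/S  lex  "map"
[3,4] PP  lex  "park"
[4,5] S\PP  lex  "ate"
[3,5] S  <  k=4
[2,5] (NP/PP)\N  >  k=3
[1,5] NP/PP  <  k=2
[5,6] N\PP  lex  "with"
[6,7] PP\(N\PP)  lex  "near"
[5,7] PP  <  k=6
[1,7] NP  >  k=5
[7,8] (S\(NP/PP))\NP  lex  "found"
[1,8] S\(NP/PP)  <  k=7
[0,8] S  <  k=1

[0,8] S   <
  [0,1] "on" : NP/PP
  [1,8] S\(NP/PP)   <
    [1,7] NP   >
      [1,5] NP/PP   <
        [1,2] "read" : N
        [2,5] (NP/PP)\N   >
          [2,3] "map" : ((NP/PP)\N)/S
          [3,5] S   <
            [3,4] "park" : PP
            [4,5] "ate" : S\PP
      [5,7] PP   <
        [5,6] "with" : N\PP
        [6,7] "near" : PP\(N\PP)
    [7,8] "found" : (S\(NP/PP))\NP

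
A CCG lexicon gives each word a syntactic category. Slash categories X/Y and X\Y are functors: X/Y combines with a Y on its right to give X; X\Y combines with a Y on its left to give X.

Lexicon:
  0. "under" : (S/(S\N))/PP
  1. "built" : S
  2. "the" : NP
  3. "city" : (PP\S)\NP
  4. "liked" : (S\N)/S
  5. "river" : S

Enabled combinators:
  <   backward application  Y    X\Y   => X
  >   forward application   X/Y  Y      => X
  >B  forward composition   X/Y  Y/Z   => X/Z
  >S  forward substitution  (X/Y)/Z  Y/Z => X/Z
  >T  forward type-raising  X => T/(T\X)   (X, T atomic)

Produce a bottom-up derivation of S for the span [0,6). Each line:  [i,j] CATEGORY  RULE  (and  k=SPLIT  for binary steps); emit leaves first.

[0,1] (S/(S\N))/PP  lex  "under"
[1,2] S  lex  "built"
[1,2] PP/(PP\S)  >T
[2,3] NP  lex  "the"
[3,4] (PP\S)\NP  lex  "city"
[2,4] PP\S  <  k=3
[1,4] PP  >  k=2
[0,4] S/(S\N)  >  k=1
[4,5] (S\N)/S  lex  "liked"
[5,6] S  lex  "river"
[4,6] S\N  >  k=5
[0,6] S  >  k=4

[0,6] S   >
  [0,4] S/(S\N)   >
    [0,1] "under" : (S/(S\N))/PP
    [1,4] PP   >
      [1,2] PP/(PP\S)   >T
        [1,2] "built" : S
      [2,4] PP\S   <
        [2,3] "the" : NP
        [3,4] "city" : (PP\S)\NP
  [4,6] S\N   >
    [4,5] "liked" : (S\N)/S
    [5,6] "river" : S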